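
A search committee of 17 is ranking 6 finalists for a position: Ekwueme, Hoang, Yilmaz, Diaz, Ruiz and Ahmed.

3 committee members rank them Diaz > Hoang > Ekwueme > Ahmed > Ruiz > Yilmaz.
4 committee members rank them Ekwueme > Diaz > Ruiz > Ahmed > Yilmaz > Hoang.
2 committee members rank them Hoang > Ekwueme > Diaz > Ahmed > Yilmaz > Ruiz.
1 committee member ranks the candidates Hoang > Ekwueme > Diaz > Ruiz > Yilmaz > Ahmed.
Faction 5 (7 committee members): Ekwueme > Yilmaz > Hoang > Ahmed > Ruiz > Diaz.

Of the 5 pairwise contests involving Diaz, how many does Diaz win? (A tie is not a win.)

Diaz against each rival (17 committee members):
Diaz–Ekwueme: Ekwueme 14–3.
Diaz vs Hoang: Diaz is ranked higher on 3+4 = 7 ballots, Hoang on 10. Hoang wins 10–7.
Diaz vs Yilmaz: Diaz, 10–7.
Diaz vs Ruiz: 3+4+2+1 = 10 for Diaz, 7 for Ruiz — Diaz by 10–7.
Diaz–Ahmed: Diaz 10–7.
Diaz beats Yilmaz, Ruiz, Ahmed; loses to Ekwueme, Hoang — 3 pairwise wins.

3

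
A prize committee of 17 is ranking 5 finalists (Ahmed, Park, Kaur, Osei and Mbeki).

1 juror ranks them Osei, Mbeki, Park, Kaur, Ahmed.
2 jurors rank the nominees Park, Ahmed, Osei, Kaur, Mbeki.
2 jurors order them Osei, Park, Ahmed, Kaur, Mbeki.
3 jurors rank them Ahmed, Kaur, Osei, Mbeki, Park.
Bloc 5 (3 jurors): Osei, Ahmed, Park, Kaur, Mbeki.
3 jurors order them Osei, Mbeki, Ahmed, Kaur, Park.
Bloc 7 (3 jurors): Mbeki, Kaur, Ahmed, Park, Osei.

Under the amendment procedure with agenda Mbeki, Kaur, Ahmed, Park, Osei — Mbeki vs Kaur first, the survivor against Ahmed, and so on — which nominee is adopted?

Osei

Round 1: Mbeki vs Kaur — 7–10, Kaur advances.
Round 2: Kaur vs Ahmed — 4–13, Ahmed advances.
Round 3: Ahmed vs Park — 12–5, Ahmed advances.
Round 4: Ahmed vs Osei — 8–9, Osei advances.
The agenda winner is Osei.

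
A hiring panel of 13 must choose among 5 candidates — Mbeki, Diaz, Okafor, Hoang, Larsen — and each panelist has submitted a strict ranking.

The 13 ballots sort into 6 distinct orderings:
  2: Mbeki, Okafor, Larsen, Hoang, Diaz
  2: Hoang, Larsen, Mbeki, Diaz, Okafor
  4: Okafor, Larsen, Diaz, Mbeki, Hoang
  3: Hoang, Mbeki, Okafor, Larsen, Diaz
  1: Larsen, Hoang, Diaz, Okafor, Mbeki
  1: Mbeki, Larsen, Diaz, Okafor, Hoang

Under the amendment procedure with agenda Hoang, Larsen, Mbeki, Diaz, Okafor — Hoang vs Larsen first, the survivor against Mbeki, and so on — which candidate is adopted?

Round 1: Hoang vs Larsen — 5–8, Larsen advances.
Round 2: Larsen vs Mbeki — 7–6, Larsen advances.
Round 3: Larsen vs Diaz — 13–0, Larsen advances.
Round 4: Larsen vs Okafor — 4–9, Okafor advances.
Okafor survives the agenda.

Okafor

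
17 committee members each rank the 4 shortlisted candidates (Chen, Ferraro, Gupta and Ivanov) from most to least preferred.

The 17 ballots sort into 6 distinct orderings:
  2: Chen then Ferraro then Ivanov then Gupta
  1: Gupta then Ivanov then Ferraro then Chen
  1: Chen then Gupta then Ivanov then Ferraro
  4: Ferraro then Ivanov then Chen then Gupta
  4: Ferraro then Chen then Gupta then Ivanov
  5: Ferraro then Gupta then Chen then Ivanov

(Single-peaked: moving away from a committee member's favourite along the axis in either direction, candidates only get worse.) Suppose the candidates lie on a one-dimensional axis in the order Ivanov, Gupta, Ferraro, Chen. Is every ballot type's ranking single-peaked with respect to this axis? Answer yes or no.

no

Axis positions: Ivanov=1, Gupta=2, Ferraro=3, Chen=4.
Ballot type 1: ranking walks positions 4-3-1-2; Ivanov is ranked above Gupta even though Gupta lies between Ivanov and the peak Chen on the axis — preferences dip and rise again. Not single-peaked.
Ballot type 2 (peak Gupta at position 2): ranking walks positions 2-1-3-4, expanding outward from the peak — single-peaked.
Ballot type 3: ranking walks positions 4-2-1-3; Gupta is ranked above Ferraro even though Ferraro lies between Gupta and the peak Chen on the axis — preferences dip and rise again. Not single-peaked.
Ballot type 4: ranking walks positions 3-1-4-2; Ivanov is ranked above Gupta even though Gupta lies between Ivanov and the peak Ferraro on the axis — preferences dip and rise again. Not single-peaked.
Ballot type 5 (peak Ferraro at position 3): ranking walks positions 3-4-2-1, expanding outward from the peak — single-peaked.
Ballot type 6 (peak Ferraro at position 3): ranking walks positions 3-2-4-1, expanding outward from the peak — single-peaked.
Ballot type 1 violates single-peakedness, so the profile is not single-peaked on this axis.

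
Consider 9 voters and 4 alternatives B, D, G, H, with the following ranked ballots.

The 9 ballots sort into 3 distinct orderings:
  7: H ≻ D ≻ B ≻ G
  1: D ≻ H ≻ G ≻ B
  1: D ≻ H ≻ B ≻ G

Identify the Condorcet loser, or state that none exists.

G

Head-to-head results (9 voters):
B vs D: D, 9–0.
B vs G: 7+1 = 8 for B, 1 for G — B by 8–1.
B vs H: H, 9–0.
D vs G: D wins 9–0.
D vs H: H, 7–2.
G vs H: G preferred on 0 ballots; H wins 9–0.
G loses to every other alternative — it is the Condorcet loser.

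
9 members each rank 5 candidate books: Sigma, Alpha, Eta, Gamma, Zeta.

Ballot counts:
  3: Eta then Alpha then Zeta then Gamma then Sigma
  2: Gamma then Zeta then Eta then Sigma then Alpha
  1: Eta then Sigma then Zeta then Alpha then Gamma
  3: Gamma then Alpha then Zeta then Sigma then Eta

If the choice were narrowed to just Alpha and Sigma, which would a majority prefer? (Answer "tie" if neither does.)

Alpha

Ballots ranking Alpha above Sigma: 3 + 3 = 6.
Ballots ranking Sigma above Alpha: 9 − 6 = 3.
Alpha wins the head-to-head 6–3.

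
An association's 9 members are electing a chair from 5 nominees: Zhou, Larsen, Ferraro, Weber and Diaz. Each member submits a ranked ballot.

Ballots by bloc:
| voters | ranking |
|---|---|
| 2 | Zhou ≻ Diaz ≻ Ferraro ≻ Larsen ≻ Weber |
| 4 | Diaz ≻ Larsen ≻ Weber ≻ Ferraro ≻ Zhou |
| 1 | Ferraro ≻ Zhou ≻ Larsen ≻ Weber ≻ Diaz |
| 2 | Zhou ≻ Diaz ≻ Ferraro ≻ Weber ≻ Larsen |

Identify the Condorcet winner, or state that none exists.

Check each pair by majority over 9 ballots:
Zhou vs Larsen: Zhou, 5–4.
Zhou–Ferraro: Ferraro 5–4.
Zhou–Weber: Zhou 5–4.
Zhou vs Diaz: Zhou, 5–4.
Larsen–Ferraro: Ferraro 5–4.
Larsen vs Weber: Larsen, 7–2.
Larsen vs Diaz: Diaz wins 8–1.
Ferraro vs Weber: Ferraro wins 5–4.
Ferraro vs Diaz: Diaz, 8–1.
Weber–Diaz: Diaz 8–1.
Every candidate loses at least once (Zhou loses to Ferraro; Larsen loses to Zhou; Ferraro loses to Diaz; Weber loses to Zhou; Diaz loses to Zhou). The majority relation contains the cycle Zhou beats Diaz beats Ferraro beats Zhou, so there is no Condorcet winner.

none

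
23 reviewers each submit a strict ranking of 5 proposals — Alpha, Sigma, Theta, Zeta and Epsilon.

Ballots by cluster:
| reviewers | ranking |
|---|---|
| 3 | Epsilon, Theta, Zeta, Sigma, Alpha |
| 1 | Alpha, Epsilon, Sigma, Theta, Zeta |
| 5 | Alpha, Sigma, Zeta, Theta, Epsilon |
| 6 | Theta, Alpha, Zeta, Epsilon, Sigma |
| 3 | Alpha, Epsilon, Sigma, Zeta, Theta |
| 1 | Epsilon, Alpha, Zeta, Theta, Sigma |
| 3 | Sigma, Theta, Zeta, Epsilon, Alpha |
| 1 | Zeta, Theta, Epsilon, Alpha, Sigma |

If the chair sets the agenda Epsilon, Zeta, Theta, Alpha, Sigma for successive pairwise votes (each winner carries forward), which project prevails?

Sigma

Round 1: Epsilon vs Zeta — 8–15, Zeta advances.
Round 2: Zeta vs Theta — 10–13, Theta advances.
Round 3: Theta vs Alpha — 13–10, Theta advances.
Round 4: Theta vs Sigma — 11–12, Sigma advances.
Sigma survives the agenda.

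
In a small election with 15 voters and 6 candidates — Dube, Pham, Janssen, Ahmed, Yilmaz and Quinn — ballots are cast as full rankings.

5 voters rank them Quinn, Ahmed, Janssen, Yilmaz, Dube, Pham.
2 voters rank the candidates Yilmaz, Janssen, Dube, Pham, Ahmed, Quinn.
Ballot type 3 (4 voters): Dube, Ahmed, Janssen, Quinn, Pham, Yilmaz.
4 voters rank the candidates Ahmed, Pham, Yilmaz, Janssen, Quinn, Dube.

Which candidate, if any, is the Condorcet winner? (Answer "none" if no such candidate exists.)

Head-to-head results (15 voters):
Dube vs Pham: Dube, 11–4.
Dube–Janssen: Janssen 11–4.
Dube vs Ahmed: Ahmed, 9–6.
Dube vs Yilmaz: Yilmaz, 11–4.
Dube vs Quinn: Quinn, 9–6.
Pham vs Janssen: Janssen wins 11–4.
Pham vs Ahmed: Ahmed, 13–2.
Pham–Yilmaz: Pham 8–7.
Pham–Quinn: Quinn 9–6.
Janssen vs Ahmed: Ahmed, 13–2.
Janssen–Yilmaz: Janssen 9–6.
Janssen–Quinn: Janssen 10–5.
Ahmed–Yilmaz: Ahmed 13–2.
Ahmed vs Quinn: Ahmed, 10–5.
Yilmaz vs Quinn: Quinn, 9–6.
Only Ahmed has no losses; Ahmed is the Condorcet winner.

Ahmed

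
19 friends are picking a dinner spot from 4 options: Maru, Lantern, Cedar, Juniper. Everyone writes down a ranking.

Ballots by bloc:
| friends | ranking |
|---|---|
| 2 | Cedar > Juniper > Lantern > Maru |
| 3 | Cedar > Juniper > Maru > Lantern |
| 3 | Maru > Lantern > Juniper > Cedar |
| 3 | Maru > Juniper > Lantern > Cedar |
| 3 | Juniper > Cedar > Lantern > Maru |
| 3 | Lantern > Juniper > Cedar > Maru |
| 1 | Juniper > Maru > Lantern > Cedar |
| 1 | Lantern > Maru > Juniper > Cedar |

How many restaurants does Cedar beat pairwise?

Cedar against each rival (19 friends):
Cedar vs Maru: 11 to 8, Cedar.
Cedar vs Lantern: 2+3+3 = 8 for Cedar, 11 for Lantern — Lantern by 11–8.
Cedar vs Juniper: Juniper, 14–5.
Cedar beats Maru; loses to Lantern, Juniper — 1 pairwise win.

1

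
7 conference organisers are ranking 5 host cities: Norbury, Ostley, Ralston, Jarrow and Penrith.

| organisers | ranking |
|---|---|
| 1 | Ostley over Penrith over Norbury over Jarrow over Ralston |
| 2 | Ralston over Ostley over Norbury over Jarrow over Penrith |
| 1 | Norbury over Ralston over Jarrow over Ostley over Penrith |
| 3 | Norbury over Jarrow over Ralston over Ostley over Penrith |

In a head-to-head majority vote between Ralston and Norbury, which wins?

Ballots ranking Ralston above Norbury: 2.
Ballots ranking Norbury above Ralston: 7 − 2 = 5.
Norbury wins the head-to-head 5–2.

Norbury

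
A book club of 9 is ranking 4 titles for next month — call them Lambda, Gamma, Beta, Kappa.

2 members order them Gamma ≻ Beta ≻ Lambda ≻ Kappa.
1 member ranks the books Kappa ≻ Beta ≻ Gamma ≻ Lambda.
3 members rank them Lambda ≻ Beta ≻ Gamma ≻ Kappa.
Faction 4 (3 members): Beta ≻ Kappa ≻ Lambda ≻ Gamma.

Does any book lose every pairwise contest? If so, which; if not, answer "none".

Kappa

Head-to-head results (9 members):
Lambda–Gamma: Lambda 6–3.
Lambda vs Beta: Beta, 6–3.
Lambda vs Kappa: Lambda wins 5–4.
Gamma vs Beta: Beta wins 7–2.
Gamma vs Kappa: Gamma, 5–4.
Beta vs Kappa: 8 to 1, Beta.
Kappa loses to every other book — it is the Condorcet loser.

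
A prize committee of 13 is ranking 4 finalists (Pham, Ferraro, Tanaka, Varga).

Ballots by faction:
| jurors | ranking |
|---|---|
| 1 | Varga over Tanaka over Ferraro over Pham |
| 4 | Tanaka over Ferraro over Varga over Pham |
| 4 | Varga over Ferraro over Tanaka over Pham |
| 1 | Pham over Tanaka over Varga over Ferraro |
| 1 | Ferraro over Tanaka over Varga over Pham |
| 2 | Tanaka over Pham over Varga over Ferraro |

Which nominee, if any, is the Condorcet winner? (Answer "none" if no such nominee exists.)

Pairwise majorities:
Pham–Ferraro: Ferraro 10–3.
Pham vs Tanaka: Tanaka wins 12–1.
Pham–Varga: Varga 10–3.
Ferraro vs Tanaka: Tanaka wins 8–5.
Ferraro–Varga: Varga 8–5.
Tanaka–Varga: Tanaka 8–5.
Tanaka defeats every rival head-to-head and is the Condorcet winner.

Tanaka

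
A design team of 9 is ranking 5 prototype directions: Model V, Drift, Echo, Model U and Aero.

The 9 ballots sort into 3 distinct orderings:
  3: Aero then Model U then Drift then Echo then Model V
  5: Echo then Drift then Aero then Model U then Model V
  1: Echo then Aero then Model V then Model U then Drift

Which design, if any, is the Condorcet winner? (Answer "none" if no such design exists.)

Check each pair by majority over 9 ballots:
Model V vs Drift: Drift, 8–1.
Model V vs Echo: Model V is ranked higher on 0 ballots, Echo on 9. Echo wins 9–0.
Model V vs Model U: Model V is ranked higher on 1 ballot, Model U on 8. Model U wins 8–1.
Model V–Aero: Aero 9–0.
Drift vs Echo: Drift is ranked higher on 3 ballots, Echo on 6. Echo wins 6–3.
Drift–Model U: Drift 5–4.
Drift vs Aero: 5 for Drift, 4 for Aero — Drift by 5–4.
Echo vs Model U: Echo preferred on 5+1 = 6 ballots; Echo wins 6–3.
Echo vs Aero: Echo, 6–3.
Model U vs Aero: 0 to 9, Aero.
Echo beats each of Model V, Drift, Model U, Aero — Echo is the Condorcet winner.

Echo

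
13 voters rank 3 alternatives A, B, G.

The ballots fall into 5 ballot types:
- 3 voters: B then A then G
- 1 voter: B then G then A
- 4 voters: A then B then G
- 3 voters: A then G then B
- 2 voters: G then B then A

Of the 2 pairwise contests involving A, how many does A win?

2

A against each rival (13 voters):
A vs B: A wins 7–6.
A vs G: 10 to 3, A.
A beats B, G — 2 pairwise wins.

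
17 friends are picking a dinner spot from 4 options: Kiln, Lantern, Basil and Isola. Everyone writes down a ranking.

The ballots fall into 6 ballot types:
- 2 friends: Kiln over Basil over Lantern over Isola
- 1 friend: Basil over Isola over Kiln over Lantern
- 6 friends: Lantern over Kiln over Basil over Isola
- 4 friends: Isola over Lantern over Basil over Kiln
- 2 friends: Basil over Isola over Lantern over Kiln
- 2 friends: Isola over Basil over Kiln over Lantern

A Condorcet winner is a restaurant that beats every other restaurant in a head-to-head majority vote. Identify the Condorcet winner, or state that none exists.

Pairwise majorities:
Kiln–Lantern: Lantern 12–5.
Kiln–Basil: Basil 9–8.
Kiln vs Isola: 8 to 9, Isola.
Lantern vs Basil: Lantern preferred on 6+4 = 10 ballots; Lantern wins 10–7.
Lantern–Isola: Isola 9–8.
Basil vs Isola: 11 to 6, Basil.
No restaurant is unbeaten: Kiln loses to Lantern; Lantern loses to Isola; Basil loses to Lantern; Isola loses to Basil. In particular Lantern → Basil → Isola → Lantern is a majority cycle — no Condorcet winner exists.

none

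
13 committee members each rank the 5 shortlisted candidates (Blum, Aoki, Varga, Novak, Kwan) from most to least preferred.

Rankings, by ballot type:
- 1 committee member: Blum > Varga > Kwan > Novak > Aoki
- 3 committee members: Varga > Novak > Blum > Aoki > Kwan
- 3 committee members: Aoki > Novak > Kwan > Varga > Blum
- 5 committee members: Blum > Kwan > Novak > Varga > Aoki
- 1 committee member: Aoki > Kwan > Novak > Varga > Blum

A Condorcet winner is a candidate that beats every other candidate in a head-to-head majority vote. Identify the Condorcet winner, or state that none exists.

Head-to-head results (13 committee members):
Blum vs Aoki: 9 to 4, Blum.
Blum vs Varga: Blum is ranked higher on 1+5 = 6 ballots, Varga on 7. Varga wins 7–6.
Blum vs Novak: 6 to 7, Novak.
Blum vs Kwan: Blum, 9–4.
Aoki–Varga: Varga 9–4.
Aoki vs Novak: Aoki preferred on 3+1 = 4 ballots; Novak wins 9–4.
Aoki vs Kwan: Aoki, 7–6.
Varga vs Novak: 4 to 9, Novak.
Varga–Kwan: Kwan 9–4.
Novak vs Kwan: Novak is ranked higher on 3+3 = 6 ballots, Kwan on 7. Kwan wins 7–6.
Every candidate loses at least once (Blum loses to Varga; Aoki loses to Blum; Varga loses to Novak; Novak loses to Kwan; Kwan loses to Blum). The majority relation contains the cycle Blum > Kwan > Varga > Blum, so there is no Condorcet winner.

none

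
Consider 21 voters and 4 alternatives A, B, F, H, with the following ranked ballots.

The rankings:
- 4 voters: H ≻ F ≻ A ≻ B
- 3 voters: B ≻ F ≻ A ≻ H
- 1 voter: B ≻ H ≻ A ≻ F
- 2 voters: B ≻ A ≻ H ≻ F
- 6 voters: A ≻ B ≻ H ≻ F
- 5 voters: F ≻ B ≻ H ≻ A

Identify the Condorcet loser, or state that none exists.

Pairwise majorities:
A vs B: 4+6 = 10 for A, 11 for B — B by 11–10.
A vs F: A is ranked higher on 1+2+6 = 9 ballots, F on 12. F wins 12–9.
A vs H: 3+2+6 = 11 for A, 10 for H — A by 11–10.
B vs F: B is ranked higher on 3+1+2+6 = 12 ballots, F on 9. B wins 12–9.
B vs H: B wins 17–4.
F–H: H 13–8.
Each alternative has at least one pairwise win (A beats H; B beats A; F beats A; H beats F) — no Condorcet loser.

none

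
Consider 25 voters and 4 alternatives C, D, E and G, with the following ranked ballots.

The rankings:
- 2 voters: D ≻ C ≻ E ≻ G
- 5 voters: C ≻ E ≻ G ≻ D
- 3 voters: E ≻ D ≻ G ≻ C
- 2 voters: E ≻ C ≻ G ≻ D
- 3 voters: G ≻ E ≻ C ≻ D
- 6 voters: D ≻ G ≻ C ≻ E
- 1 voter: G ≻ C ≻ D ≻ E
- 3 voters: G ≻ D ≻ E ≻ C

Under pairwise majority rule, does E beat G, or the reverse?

Ballots ranking E above G: 2 + 5 + 3 + 2 = 12.
Ballots ranking G above E: 25 − 12 = 13.
G wins the head-to-head 13–12.

G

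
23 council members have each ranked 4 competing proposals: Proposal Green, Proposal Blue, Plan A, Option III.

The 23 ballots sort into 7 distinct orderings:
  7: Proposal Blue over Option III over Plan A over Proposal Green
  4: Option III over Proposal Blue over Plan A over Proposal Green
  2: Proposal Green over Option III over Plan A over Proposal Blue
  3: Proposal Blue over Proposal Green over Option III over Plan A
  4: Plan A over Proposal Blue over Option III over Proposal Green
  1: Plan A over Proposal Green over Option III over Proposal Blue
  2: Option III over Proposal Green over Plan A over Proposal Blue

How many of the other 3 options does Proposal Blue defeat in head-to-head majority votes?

3

Proposal Blue against each rival (23 council members):
Proposal Blue vs Proposal Green: Proposal Blue wins 18–5.
Proposal Blue vs Plan A: 7+4+3 = 14 for Proposal Blue, 9 for Plan A — Proposal Blue by 14–9.
Proposal Blue vs Option III: Proposal Blue preferred on 7+3+4 = 14 ballots; Proposal Blue wins 14–9.
Proposal Blue beats Proposal Green, Plan A, Option III — 3 pairwise wins.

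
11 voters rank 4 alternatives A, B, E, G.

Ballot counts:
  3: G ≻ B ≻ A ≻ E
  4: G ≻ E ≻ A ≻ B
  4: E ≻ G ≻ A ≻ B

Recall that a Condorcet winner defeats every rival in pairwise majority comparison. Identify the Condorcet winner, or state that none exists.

Pairwise majorities:
A vs B: A wins 8–3.
A vs E: E wins 8–3.
A vs G: G wins 11–0.
B vs E: E, 8–3.
B vs G: G wins 11–0.
E vs G: G wins 7–4.
G wins every pairwise contest, so G is the Condorcet winner.

G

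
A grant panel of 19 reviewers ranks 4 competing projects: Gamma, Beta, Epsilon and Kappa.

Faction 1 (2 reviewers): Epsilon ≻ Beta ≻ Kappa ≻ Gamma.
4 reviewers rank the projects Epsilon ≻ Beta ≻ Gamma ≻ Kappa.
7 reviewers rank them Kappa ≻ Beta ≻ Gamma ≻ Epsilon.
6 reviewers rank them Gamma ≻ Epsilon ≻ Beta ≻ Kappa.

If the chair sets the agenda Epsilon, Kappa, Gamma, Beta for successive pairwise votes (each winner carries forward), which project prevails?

Beta

Round 1: Epsilon vs Kappa — 12–7, Epsilon advances.
Round 2: Epsilon vs Gamma — 6–13, Gamma advances.
Round 3: Gamma vs Beta — 6–13, Beta advances.
The agenda winner is Beta.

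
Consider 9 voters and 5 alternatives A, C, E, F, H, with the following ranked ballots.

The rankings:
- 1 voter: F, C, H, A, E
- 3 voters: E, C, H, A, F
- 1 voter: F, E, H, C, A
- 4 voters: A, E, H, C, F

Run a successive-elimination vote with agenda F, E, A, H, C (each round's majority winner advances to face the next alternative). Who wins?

H

Round 1: F vs E — 2–7, E advances.
Round 2: E vs A — 4–5, A advances.
Round 3: A vs H — 4–5, H advances.
Round 4: H vs C — 5–4, H advances.
H survives the agenda.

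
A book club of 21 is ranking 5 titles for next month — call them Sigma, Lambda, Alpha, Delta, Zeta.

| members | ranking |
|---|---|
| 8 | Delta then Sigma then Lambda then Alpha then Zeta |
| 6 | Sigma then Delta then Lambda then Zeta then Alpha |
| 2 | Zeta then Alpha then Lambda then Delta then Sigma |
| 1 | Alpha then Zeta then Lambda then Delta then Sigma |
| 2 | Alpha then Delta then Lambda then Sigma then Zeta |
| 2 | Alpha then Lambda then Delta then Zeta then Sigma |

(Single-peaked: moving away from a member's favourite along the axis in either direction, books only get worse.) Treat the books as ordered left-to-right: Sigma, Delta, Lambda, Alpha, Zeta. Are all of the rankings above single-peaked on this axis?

no

Axis positions: Sigma=1, Delta=2, Lambda=3, Alpha=4, Zeta=5.
Cluster 1 (peak Delta at position 2): ranking walks positions 2-1-3-4-5, expanding outward from the peak — single-peaked.
Cluster 2: ranking walks positions 1-2-3-5-4; Zeta is ranked above Alpha even though Alpha lies between Zeta and the peak Sigma on the axis — preferences dip and rise again. Not single-peaked.
Cluster 3 (peak Zeta at position 5): ranking walks positions 5-4-3-2-1, expanding outward from the peak — single-peaked.
Cluster 4 (peak Alpha at position 4): ranking walks positions 4-5-3-2-1, expanding outward from the peak — single-peaked.
Cluster 5: ranking walks positions 4-2-3-1-5; Delta is ranked above Lambda even though Lambda lies between Delta and the peak Alpha on the axis — preferences dip and rise again. Not single-peaked.
Cluster 6 (peak Alpha at position 4): ranking walks positions 4-3-2-5-1, expanding outward from the peak — single-peaked.
Cluster 2 violates single-peakedness, so the profile is not single-peaked on this axis.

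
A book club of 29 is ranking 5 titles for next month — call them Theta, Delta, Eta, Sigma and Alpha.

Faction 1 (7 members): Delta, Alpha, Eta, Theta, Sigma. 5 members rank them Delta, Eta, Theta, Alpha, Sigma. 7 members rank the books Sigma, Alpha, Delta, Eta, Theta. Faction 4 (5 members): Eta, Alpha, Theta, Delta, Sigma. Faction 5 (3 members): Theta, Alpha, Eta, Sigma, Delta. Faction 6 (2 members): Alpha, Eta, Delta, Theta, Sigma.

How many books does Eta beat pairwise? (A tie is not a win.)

2

Eta against each rival (29 members):
Eta–Theta: Eta 26–3.
Eta vs Delta: Eta is ranked higher on 5+3+2 = 10 ballots, Delta on 19. Delta wins 19–10.
Eta vs Sigma: Eta, 22–7.
Eta vs Alpha: 5+5 = 10 for Eta, 19 for Alpha — Alpha by 19–10.
Eta beats Theta, Sigma; loses to Delta, Alpha — 2 pairwise wins.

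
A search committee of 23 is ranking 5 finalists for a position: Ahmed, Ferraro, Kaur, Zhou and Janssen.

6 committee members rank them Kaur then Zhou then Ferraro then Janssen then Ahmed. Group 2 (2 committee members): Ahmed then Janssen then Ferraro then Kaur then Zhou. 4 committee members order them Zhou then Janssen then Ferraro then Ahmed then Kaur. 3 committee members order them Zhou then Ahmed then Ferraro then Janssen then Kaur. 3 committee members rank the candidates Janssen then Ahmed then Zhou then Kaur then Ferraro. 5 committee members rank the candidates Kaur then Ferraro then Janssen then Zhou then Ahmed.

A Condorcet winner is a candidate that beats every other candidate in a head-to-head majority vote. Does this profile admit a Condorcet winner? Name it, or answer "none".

none

Pairwise majorities:
Ahmed vs Ferraro: 8 to 15, Ferraro.
Ahmed vs Kaur: Ahmed preferred on 2+4+3+3 = 12 ballots; Ahmed wins 12–11.
Ahmed vs Zhou: Ahmed preferred on 2+3 = 5 ballots; Zhou wins 18–5.
Ahmed vs Janssen: 5 to 18, Janssen.
Ferraro vs Kaur: Ferraro preferred on 2+4+3 = 9 ballots; Kaur wins 14–9.
Ferraro vs Zhou: 2+5 = 7 for Ferraro, 16 for Zhou — Zhou by 16–7.
Ferraro vs Janssen: 6+3+5 = 14 for Ferraro, 9 for Janssen — Ferraro by 14–9.
Kaur vs Zhou: Kaur preferred on 6+2+5 = 13 ballots; Kaur wins 13–10.
Kaur vs Janssen: Kaur preferred on 6+5 = 11 ballots; Janssen wins 12–11.
Zhou vs Janssen: Zhou preferred on 6+4+3 = 13 ballots; Zhou wins 13–10.
Every candidate loses at least once (Ahmed loses to Ferraro; Ferraro loses to Kaur; Kaur loses to Ahmed; Zhou loses to Kaur; Janssen loses to Ferraro). The majority relation contains the cycle Ahmed > Kaur > Ferraro > Ahmed, so there is no Condorcet winner.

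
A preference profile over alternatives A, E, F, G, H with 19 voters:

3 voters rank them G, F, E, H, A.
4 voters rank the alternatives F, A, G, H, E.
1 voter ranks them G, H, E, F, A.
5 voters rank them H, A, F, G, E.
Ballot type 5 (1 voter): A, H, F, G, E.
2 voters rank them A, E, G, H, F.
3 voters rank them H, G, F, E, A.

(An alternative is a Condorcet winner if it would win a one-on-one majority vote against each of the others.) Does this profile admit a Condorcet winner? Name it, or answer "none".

none

Check each pair by majority over 19 ballots:
A vs E: 4+5+1+2 = 12 for A, 7 for E — A by 12–7.
A vs F: F, 11–8.
A vs G: A, 12–7.
A–H: H 12–7.
E–F: F 16–3.
E vs G: E is ranked higher on 2 ballots, G on 17. G wins 17–2.
E–H: H 14–5.
F–G: F 10–9.
F vs H: 7 to 12, H.
G vs H: G wins 10–9.
Each alternative drops at least one matchup (A loses to F; E loses to A; F loses to H; G loses to A; H loses to G); the cycle A → G → H → A rules out a Condorcet winner.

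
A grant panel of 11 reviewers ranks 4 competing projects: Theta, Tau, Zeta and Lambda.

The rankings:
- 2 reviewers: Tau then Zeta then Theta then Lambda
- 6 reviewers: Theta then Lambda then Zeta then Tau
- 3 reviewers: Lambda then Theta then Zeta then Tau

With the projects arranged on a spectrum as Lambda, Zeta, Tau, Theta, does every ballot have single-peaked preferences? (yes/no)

Axis positions: Lambda=1, Zeta=2, Tau=3, Theta=4.
Cluster 1 (peak Tau at position 3): ranking walks positions 3-2-4-1, expanding outward from the peak — single-peaked.
Cluster 2: ranking walks positions 4-1-2-3; Lambda is ranked above Tau even though Tau lies between Lambda and the peak Theta on the axis — preferences dip and rise again. Not single-peaked.
Cluster 3: ranking walks positions 1-4-2-3; Theta is ranked above Zeta even though Zeta lies between Theta and the peak Lambda on the axis — preferences dip and rise again. Not single-peaked.
Cluster 2 violates single-peakedness, so the profile is not single-peaked on this axis.

no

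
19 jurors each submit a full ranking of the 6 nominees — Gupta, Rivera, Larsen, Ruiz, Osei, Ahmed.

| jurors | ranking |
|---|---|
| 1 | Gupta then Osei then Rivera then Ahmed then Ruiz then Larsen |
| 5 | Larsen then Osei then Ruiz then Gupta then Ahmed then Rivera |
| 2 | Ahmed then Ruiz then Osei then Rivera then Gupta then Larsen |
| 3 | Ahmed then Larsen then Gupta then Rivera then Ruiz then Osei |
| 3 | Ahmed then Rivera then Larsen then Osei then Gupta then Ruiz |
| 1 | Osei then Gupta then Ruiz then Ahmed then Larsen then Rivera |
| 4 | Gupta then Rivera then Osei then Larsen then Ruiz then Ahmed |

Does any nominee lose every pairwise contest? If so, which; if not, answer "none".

none

Head-to-head results (19 jurors):
Gupta vs Rivera: Gupta preferred on 1+5+3+1+4 = 14 ballots; Gupta wins 14–5.
Gupta vs Larsen: Larsen, 11–8.
Gupta vs Ruiz: Gupta wins 12–7.
Gupta vs Osei: Osei, 11–8.
Gupta vs Ahmed: Gupta is ranked higher on 1+5+1+4 = 11 ballots, Ahmed on 8. Gupta wins 11–8.
Rivera vs Larsen: Rivera, 10–9.
Rivera vs Ruiz: 11 to 8, Rivera.
Rivera vs Osei: Rivera wins 10–9.
Rivera vs Ahmed: 1+4 = 5 for Rivera, 14 for Ahmed — Ahmed by 14–5.
Larsen vs Ruiz: 15 to 4, Larsen.
Larsen vs Osei: Larsen wins 11–8.
Larsen vs Ahmed: Larsen is ranked higher on 5+4 = 9 ballots, Ahmed on 10. Ahmed wins 10–9.
Ruiz vs Osei: 5 to 14, Osei.
Ruiz vs Ahmed: Ruiz wins 10–9.
Osei vs Ahmed: 11 to 8, Osei.
No nominee is winless: Gupta beats Rivera; Rivera beats Larsen; Larsen beats Gupta; Ruiz beats Ahmed; Osei beats Gupta; Ahmed beats Rivera. There is no Condorcet loser.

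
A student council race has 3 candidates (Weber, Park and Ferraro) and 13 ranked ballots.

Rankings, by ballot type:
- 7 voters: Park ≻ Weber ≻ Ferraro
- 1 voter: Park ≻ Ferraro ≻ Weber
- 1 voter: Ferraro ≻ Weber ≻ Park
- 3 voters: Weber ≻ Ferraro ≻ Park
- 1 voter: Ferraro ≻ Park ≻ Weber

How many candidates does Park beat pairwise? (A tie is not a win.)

2

Park against each rival (13 voters):
Park vs Weber: Park, 9–4.
Park vs Ferraro: Park preferred on 7+1 = 8 ballots; Park wins 8–5.
Park beats Weber, Ferraro — 2 pairwise wins.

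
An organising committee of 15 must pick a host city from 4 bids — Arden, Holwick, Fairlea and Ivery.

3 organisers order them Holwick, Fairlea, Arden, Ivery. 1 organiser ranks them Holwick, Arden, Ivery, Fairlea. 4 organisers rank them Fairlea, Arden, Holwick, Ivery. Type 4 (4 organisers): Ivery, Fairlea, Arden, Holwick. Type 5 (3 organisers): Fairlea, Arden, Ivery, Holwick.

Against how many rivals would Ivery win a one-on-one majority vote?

Ivery against each rival (15 organisers):
Ivery vs Arden: Arden, 11–4.
Ivery–Holwick: Holwick 8–7.
Ivery vs Fairlea: Fairlea, 10–5.
Ivery beats no one; loses to Arden, Holwick, Fairlea — 0 pairwise wins.

0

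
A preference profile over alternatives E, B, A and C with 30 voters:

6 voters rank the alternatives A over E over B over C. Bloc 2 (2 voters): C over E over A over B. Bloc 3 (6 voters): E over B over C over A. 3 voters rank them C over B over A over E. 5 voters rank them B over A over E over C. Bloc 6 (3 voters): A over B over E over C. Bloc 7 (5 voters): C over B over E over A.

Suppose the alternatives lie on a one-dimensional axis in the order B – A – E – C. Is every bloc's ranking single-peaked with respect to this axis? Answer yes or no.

Axis positions: B=1, A=2, E=3, C=4.
Bloc 1 (peak A at position 2): ranking walks positions 2-3-1-4, expanding outward from the peak — single-peaked.
Bloc 2 (peak C at position 4): ranking walks positions 4-3-2-1, expanding outward from the peak — single-peaked.
Bloc 3: ranking walks positions 3-1-4-2; B is ranked above A even though A lies between B and the peak E on the axis — preferences dip and rise again. Not single-peaked.
Bloc 4: ranking walks positions 4-1-2-3; B is ranked above E even though E lies between B and the peak C on the axis — preferences dip and rise again. Not single-peaked.
Bloc 5 (peak B at position 1): ranking walks positions 1-2-3-4, expanding outward from the peak — single-peaked.
Bloc 6 (peak A at position 2): ranking walks positions 2-1-3-4, expanding outward from the peak — single-peaked.
Bloc 7: ranking walks positions 4-1-3-2; B is ranked above E even though E lies between B and the peak C on the axis — preferences dip and rise again. Not single-peaked.
Bloc 3 violates single-peakedness, so the profile is not single-peaked on this axis.

no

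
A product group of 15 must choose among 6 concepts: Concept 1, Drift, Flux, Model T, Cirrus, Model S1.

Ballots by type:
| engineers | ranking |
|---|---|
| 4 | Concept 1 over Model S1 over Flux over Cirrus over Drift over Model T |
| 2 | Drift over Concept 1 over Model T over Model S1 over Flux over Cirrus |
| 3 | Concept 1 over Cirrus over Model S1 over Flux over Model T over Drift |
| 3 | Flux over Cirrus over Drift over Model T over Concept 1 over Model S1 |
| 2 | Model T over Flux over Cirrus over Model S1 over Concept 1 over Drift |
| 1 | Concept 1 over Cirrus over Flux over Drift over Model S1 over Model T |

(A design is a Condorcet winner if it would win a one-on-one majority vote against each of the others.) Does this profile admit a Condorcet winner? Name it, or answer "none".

Concept 1

Pairwise majorities:
Concept 1 vs Drift: Concept 1 preferred on 4+3+2+1 = 10 ballots; Concept 1 wins 10–5.
Concept 1 vs Flux: 4+2+3+1 = 10 for Concept 1, 5 for Flux — Concept 1 by 10–5.
Concept 1 vs Model T: Concept 1 is ranked higher on 4+2+3+1 = 10 ballots, Model T on 5. Concept 1 wins 10–5.
Concept 1 vs Cirrus: Concept 1 preferred on 4+2+3+1 = 10 ballots; Concept 1 wins 10–5.
Concept 1 vs Model S1: Concept 1 preferred on 4+2+3+3+1 = 13 ballots; Concept 1 wins 13–2.
Drift vs Flux: Drift preferred on 2 ballots; Flux wins 13–2.
Drift vs Model T: 4+2+3+1 = 10 for Drift, 5 for Model T — Drift by 10–5.
Drift vs Cirrus: Drift preferred on 2 ballots; Cirrus wins 13–2.
Drift vs Model S1: Drift is ranked higher on 2+3+1 = 6 ballots, Model S1 on 9. Model S1 wins 9–6.
Flux vs Model T: 4+3+3+1 = 11 for Flux, 4 for Model T — Flux by 11–4.
Flux vs Cirrus: Flux is ranked higher on 4+2+3+2 = 11 ballots, Cirrus on 4. Flux wins 11–4.
Flux vs Model S1: 3+2+1 = 6 for Flux, 9 for Model S1 — Model S1 by 9–6.
Model T vs Cirrus: Model T preferred on 2+2 = 4 ballots; Cirrus wins 11–4.
Model T vs Model S1: 7 to 8, Model S1.
Cirrus vs Model S1: Cirrus is ranked higher on 3+3+2+1 = 9 ballots, Model S1 on 6. Cirrus wins 9–6.
Concept 1 defeats every rival head-to-head and is the Condorcet winner.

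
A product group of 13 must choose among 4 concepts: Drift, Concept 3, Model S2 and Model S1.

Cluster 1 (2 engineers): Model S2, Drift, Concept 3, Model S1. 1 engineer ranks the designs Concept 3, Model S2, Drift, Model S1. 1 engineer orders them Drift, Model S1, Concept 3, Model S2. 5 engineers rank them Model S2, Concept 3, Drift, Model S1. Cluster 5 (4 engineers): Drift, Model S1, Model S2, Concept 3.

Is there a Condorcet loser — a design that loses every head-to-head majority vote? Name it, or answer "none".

Model S1

Pairwise majorities:
Drift vs Concept 3: 7 to 6, Drift.
Drift vs Model S2: Drift is ranked higher on 1+4 = 5 ballots, Model S2 on 8. Model S2 wins 8–5.
Drift vs Model S1: Drift is ranked higher on 2+1+1+5+4 = 13 ballots, Model S1 on 0. Drift wins 13–0.
Concept 3 vs Model S2: Concept 3 is ranked higher on 1+1 = 2 ballots, Model S2 on 11. Model S2 wins 11–2.
Concept 3 vs Model S1: Concept 3, 8–5.
Model S2 vs Model S1: Model S2 is ranked higher on 2+1+5 = 8 ballots, Model S1 on 5. Model S2 wins 8–5.
Only Model S1 has no wins; Model S1 is the Condorcet loser.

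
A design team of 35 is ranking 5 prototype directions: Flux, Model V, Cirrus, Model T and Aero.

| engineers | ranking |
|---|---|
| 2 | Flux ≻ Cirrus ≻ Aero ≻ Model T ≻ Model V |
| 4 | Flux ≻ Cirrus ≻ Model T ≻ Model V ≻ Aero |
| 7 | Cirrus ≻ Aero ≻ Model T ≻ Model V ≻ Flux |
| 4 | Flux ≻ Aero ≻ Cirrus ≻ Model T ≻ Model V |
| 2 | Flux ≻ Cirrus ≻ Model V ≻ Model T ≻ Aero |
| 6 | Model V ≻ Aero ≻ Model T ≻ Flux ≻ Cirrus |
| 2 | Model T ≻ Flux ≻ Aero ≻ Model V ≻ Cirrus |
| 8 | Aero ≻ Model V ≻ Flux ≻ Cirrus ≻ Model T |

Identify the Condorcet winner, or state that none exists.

Check each pair by majority over 35 ballots:
Flux–Model V: Model V 21–14.
Flux–Cirrus: Flux 28–7.
Flux vs Model T: Flux, 20–15.
Flux vs Aero: Aero wins 21–14.
Model V vs Cirrus: Model V is ranked higher on 6+2+8 = 16 ballots, Cirrus on 19. Cirrus wins 19–16.
Model V vs Model T: Model V preferred on 2+6+8 = 16 ballots; Model T wins 19–16.
Model V vs Aero: 4+2+6 = 12 for Model V, 23 for Aero — Aero by 23–12.
Cirrus vs Model T: Cirrus is ranked higher on 2+4+7+4+2+8 = 27 ballots, Model T on 8. Cirrus wins 27–8.
Cirrus–Aero: Aero 20–15.
Model T–Aero: Aero 27–8.
Aero wins every pairwise contest, so Aero is the Condorcet winner.

Aero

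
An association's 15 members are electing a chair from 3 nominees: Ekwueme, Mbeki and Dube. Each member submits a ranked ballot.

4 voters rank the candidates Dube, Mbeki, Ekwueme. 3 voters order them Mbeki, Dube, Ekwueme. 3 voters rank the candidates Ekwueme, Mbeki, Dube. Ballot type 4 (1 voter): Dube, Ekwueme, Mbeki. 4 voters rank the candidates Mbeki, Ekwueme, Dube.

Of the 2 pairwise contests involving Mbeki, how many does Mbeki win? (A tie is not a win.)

2

Mbeki against each rival (15 voters):
Mbeki–Ekwueme: Mbeki 11–4.
Mbeki vs Dube: Mbeki wins 10–5.
Mbeki beats Ekwueme, Dube — 2 pairwise wins.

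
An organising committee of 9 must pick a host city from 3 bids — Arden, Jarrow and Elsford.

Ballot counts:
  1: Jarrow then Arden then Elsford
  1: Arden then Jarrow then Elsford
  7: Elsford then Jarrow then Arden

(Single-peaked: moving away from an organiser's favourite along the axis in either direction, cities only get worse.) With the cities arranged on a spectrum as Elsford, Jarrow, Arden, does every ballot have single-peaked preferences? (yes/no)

yes

Axis positions: Elsford=1, Jarrow=2, Arden=3.
Faction 1 (peak Jarrow at position 2): ranking walks positions 2-3-1, expanding outward from the peak — single-peaked.
Faction 2 (peak Arden at position 3): ranking walks positions 3-2-1, expanding outward from the peak — single-peaked.
Faction 3 (peak Elsford at position 1): ranking walks positions 1-2-3, expanding outward from the peak — single-peaked.
Every ranking is single-peaked on this axis.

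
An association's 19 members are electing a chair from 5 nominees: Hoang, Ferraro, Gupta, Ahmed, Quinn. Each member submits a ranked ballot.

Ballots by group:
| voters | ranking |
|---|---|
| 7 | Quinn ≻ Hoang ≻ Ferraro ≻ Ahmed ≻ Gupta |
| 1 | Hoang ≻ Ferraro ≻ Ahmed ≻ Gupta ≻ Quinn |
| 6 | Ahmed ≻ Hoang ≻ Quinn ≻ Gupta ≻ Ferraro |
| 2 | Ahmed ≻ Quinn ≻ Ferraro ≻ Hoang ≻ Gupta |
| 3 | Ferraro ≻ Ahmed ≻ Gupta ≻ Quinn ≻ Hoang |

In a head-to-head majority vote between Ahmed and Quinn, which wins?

Ahmed

Ballots ranking Ahmed above Quinn: 1 + 6 + 2 + 3 = 12.
Ballots ranking Quinn above Ahmed: 19 − 12 = 7.
Ahmed wins the head-to-head 12–7.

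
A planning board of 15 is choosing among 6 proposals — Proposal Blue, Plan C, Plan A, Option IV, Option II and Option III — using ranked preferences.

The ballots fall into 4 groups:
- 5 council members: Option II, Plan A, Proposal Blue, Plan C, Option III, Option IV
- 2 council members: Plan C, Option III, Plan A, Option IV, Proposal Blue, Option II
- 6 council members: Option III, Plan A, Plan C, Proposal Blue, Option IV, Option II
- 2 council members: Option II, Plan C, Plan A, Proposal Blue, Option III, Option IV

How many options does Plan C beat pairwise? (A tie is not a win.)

4

Plan C against each rival (15 council members):
Plan C vs Proposal Blue: Plan C is ranked higher on 2+6+2 = 10 ballots, Proposal Blue on 5. Plan C wins 10–5.
Plan C vs Plan A: Plan A wins 11–4.
Plan C vs Option IV: 15 to 0, Plan C.
Plan C vs Option II: Plan C is ranked higher on 2+6 = 8 ballots, Option II on 7. Plan C wins 8–7.
Plan C vs Option III: 5+2+2 = 9 for Plan C, 6 for Option III — Plan C by 9–6.
Plan C beats Proposal Blue, Option IV, Option II, Option III; loses to Plan A — 4 pairwise wins.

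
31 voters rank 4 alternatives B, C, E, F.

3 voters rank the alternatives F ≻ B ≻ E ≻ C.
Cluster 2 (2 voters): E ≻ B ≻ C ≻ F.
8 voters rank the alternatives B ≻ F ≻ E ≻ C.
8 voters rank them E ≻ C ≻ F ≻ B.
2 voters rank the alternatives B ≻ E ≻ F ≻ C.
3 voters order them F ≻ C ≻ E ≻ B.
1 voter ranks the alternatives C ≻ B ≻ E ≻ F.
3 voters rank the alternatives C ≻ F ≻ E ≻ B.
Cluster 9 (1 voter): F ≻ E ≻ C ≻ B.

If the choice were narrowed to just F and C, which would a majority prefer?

F

Ballots ranking F above C: 3 + 8 + 2 + 3 + 1 = 17.
Ballots ranking C above F: 31 − 17 = 14.
F wins the head-to-head 17–14.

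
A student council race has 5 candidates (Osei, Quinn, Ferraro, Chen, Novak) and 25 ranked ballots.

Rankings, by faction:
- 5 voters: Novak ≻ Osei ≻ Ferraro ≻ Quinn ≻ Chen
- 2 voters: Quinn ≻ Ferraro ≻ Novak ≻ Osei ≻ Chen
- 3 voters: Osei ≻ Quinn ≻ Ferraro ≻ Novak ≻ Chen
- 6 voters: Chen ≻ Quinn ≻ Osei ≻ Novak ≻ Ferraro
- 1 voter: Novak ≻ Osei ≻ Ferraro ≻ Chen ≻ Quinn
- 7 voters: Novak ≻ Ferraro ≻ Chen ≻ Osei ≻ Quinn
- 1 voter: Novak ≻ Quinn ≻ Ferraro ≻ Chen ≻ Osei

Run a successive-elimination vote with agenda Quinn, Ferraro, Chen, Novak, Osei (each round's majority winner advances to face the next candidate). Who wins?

Novak

Round 1: Quinn vs Ferraro — 12–13, Ferraro advances.
Round 2: Ferraro vs Chen — 19–6, Ferraro advances.
Round 3: Ferraro vs Novak — 5–20, Novak advances.
Round 4: Novak vs Osei — 16–9, Novak advances.
The agenda winner is Novak.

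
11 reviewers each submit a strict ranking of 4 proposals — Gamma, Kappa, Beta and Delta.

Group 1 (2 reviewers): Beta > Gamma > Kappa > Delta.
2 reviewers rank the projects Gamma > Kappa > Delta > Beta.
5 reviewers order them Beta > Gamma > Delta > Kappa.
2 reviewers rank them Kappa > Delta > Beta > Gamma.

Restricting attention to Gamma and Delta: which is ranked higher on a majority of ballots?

Ballots ranking Gamma above Delta: 2 + 2 + 5 = 9.
Ballots ranking Delta above Gamma: 11 − 9 = 2.
Gamma wins the head-to-head 9–2.

Gamma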